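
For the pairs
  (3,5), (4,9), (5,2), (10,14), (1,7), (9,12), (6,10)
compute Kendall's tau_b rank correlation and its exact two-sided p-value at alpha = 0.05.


Step 1: Enumerate the 21 unordered pairs (i,j) with i<j and classify each by sign(x_j-x_i) * sign(y_j-y_i).
  (1,2):dx=+1,dy=+4->C; (1,3):dx=+2,dy=-3->D; (1,4):dx=+7,dy=+9->C; (1,5):dx=-2,dy=+2->D
  (1,6):dx=+6,dy=+7->C; (1,7):dx=+3,dy=+5->C; (2,3):dx=+1,dy=-7->D; (2,4):dx=+6,dy=+5->C
  (2,5):dx=-3,dy=-2->C; (2,6):dx=+5,dy=+3->C; (2,7):dx=+2,dy=+1->C; (3,4):dx=+5,dy=+12->C
  (3,5):dx=-4,dy=+5->D; (3,6):dx=+4,dy=+10->C; (3,7):dx=+1,dy=+8->C; (4,5):dx=-9,dy=-7->C
  (4,6):dx=-1,dy=-2->C; (4,7):dx=-4,dy=-4->C; (5,6):dx=+8,dy=+5->C; (5,7):dx=+5,dy=+3->C
  (6,7):dx=-3,dy=-2->C
Step 2: C = 17, D = 4, total pairs = 21.
Step 3: tau = (C - D)/(n(n-1)/2) = (17 - 4)/21 = 0.619048.
Step 4: Exact two-sided p-value (enumerate n! = 5040 permutations of y under H0): p = 0.069048.
Step 5: alpha = 0.05. fail to reject H0.

tau_b = 0.6190 (C=17, D=4), p = 0.069048, fail to reject H0.


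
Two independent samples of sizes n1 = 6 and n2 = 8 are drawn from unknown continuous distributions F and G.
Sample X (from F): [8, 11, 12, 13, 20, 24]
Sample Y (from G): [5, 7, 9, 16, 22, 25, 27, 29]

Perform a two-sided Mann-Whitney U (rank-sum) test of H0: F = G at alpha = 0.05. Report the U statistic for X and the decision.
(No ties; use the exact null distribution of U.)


Step 1: Combine and sort all 14 observations; assign midranks.
sorted (value, group): (5,Y), (7,Y), (8,X), (9,Y), (11,X), (12,X), (13,X), (16,Y), (20,X), (22,Y), (24,X), (25,Y), (27,Y), (29,Y)
ranks: 5->1, 7->2, 8->3, 9->4, 11->5, 12->6, 13->7, 16->8, 20->9, 22->10, 24->11, 25->12, 27->13, 29->14
Step 2: Rank sum for X: R1 = 3 + 5 + 6 + 7 + 9 + 11 = 41.
Step 3: U_X = R1 - n1(n1+1)/2 = 41 - 6*7/2 = 41 - 21 = 20.
       U_Y = n1*n2 - U_X = 48 - 20 = 28.
Step 4: No ties, so the exact null distribution of U (based on enumerating the C(14,6) = 3003 equally likely rank assignments) gives the two-sided p-value.
Step 5: p-value = 0.662005; compare to alpha = 0.05. fail to reject H0.

U_X = 20, p = 0.662005, fail to reject H0 at alpha = 0.05.


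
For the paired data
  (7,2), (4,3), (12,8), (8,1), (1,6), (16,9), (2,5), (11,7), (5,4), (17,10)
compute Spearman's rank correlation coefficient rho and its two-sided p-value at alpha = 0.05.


Step 1: Rank x and y separately (midranks; no ties here).
rank(x): 7->5, 4->3, 12->8, 8->6, 1->1, 16->9, 2->2, 11->7, 5->4, 17->10
rank(y): 2->2, 3->3, 8->8, 1->1, 6->6, 9->9, 5->5, 7->7, 4->4, 10->10
Step 2: d_i = R_x(i) - R_y(i); compute d_i^2.
  (5-2)^2=9, (3-3)^2=0, (8-8)^2=0, (6-1)^2=25, (1-6)^2=25, (9-9)^2=0, (2-5)^2=9, (7-7)^2=0, (4-4)^2=0, (10-10)^2=0
sum(d^2) = 68.
Step 3: rho = 1 - 6*68 / (10*(10^2 - 1)) = 1 - 408/990 = 0.587879.
Step 4: Under H0, t = rho * sqrt((n-2)/(1-rho^2)) = 2.0555 ~ t(8).
Step 5: Two-sided p-value from the t-distribution with 8 df = 0.073878.
Step 6: alpha = 0.05. fail to reject H0.

rho = 0.5879, p = 0.073878, fail to reject H0 at alpha = 0.05.


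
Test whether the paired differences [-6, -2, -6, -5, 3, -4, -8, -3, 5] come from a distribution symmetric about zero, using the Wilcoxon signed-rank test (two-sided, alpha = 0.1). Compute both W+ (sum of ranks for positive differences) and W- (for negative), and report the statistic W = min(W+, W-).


Step 1: Drop any zero differences (none here) and take |d_i|.
|d| = [6, 2, 6, 5, 3, 4, 8, 3, 5]
Step 2: Midrank |d_i| (ties get averaged ranks).
ranks: |6|->7.5, |2|->1, |6|->7.5, |5|->5.5, |3|->2.5, |4|->4, |8|->9, |3|->2.5, |5|->5.5
Step 3: Attach original signs; sum ranks with positive sign and with negative sign.
W+ = 2.5 + 5.5 = 8
W- = 7.5 + 1 + 7.5 + 5.5 + 4 + 9 + 2.5 = 37
(Check: W+ + W- = 45 should equal n(n+1)/2 = 45.)
Step 4: Test statistic W = min(W+, W-) = 8.
Step 5: Ties in |d|, so use the tie-corrected normal approximation.
        E[W] = n(n+1)/4 = 9*10/4 = 22.5.
        Tie groups: |d|=3 (t=2), |d|=5 (t=2), |d|=6 (t=2); sum(t^3 - t) = 18.
        Var[W] = n(n+1)(2n+1)/24 - sum(t^3-t)/48 = 1710/24 - 18/48 = 70.875.
        z = (W - E[W]) / sqrt(Var[W]) = (8 - 22.5) / 8.4187 = -1.7224.
        Two-sided p = 2*Phi(z) = 0.085006.
Step 6: alpha = 0.1. reject H0.

W+ = 8, W- = 37, W = min = 8, p = 0.085006, reject H0.


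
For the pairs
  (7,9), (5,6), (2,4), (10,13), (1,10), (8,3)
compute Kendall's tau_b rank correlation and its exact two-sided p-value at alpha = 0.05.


Step 1: Enumerate the 15 unordered pairs (i,j) with i<j and classify each by sign(x_j-x_i) * sign(y_j-y_i).
  (1,2):dx=-2,dy=-3->C; (1,3):dx=-5,dy=-5->C; (1,4):dx=+3,dy=+4->C; (1,5):dx=-6,dy=+1->D
  (1,6):dx=+1,dy=-6->D; (2,3):dx=-3,dy=-2->C; (2,4):dx=+5,dy=+7->C; (2,5):dx=-4,dy=+4->D
  (2,6):dx=+3,dy=-3->D; (3,4):dx=+8,dy=+9->C; (3,5):dx=-1,dy=+6->D; (3,6):dx=+6,dy=-1->D
  (4,5):dx=-9,dy=-3->C; (4,6):dx=-2,dy=-10->C; (5,6):dx=+7,dy=-7->D
Step 2: C = 8, D = 7, total pairs = 15.
Step 3: tau = (C - D)/(n(n-1)/2) = (8 - 7)/15 = 0.066667.
Step 4: Exact two-sided p-value (enumerate n! = 720 permutations of y under H0): p = 1.000000.
Step 5: alpha = 0.05. fail to reject H0.

tau_b = 0.0667 (C=8, D=7), p = 1.000000, fail to reject H0.


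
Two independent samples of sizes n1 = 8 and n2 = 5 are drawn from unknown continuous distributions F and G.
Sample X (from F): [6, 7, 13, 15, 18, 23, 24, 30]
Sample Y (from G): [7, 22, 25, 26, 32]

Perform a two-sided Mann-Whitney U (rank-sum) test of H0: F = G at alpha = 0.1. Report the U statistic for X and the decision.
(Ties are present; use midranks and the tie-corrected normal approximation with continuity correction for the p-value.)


Step 1: Combine and sort all 13 observations; assign midranks.
sorted (value, group): (6,X), (7,X), (7,Y), (13,X), (15,X), (18,X), (22,Y), (23,X), (24,X), (25,Y), (26,Y), (30,X), (32,Y)
ranks: 6->1, 7->2.5, 7->2.5, 13->4, 15->5, 18->6, 22->7, 23->8, 24->9, 25->10, 26->11, 30->12, 32->13
Step 2: Rank sum for X: R1 = 1 + 2.5 + 4 + 5 + 6 + 8 + 9 + 12 = 47.5.
Step 3: U_X = R1 - n1(n1+1)/2 = 47.5 - 8*9/2 = 47.5 - 36 = 11.5.
       U_Y = n1*n2 - U_X = 40 - 11.5 = 28.5.
Step 4: Ties are present, so use the tie-corrected normal approximation (with continuity correction) for the p-value.
Step 5: p-value = 0.240919; compare to alpha = 0.1. fail to reject H0.

U_X = 11.5, p = 0.240919, fail to reject H0 at alpha = 0.1.


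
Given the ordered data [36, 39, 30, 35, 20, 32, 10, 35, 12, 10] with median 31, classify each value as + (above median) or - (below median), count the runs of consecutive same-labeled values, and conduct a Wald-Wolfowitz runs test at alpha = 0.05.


Step 1: Compute median = 31; label A = above, B = below.
Labels in order: AABABABABB  (n_A = 5, n_B = 5)
Step 2: Count runs R = 8.
Step 3: Under H0 (random ordering), E[R] = 2*n_A*n_B/(n_A+n_B) + 1 = 2*5*5/10 + 1 = 6.0000.
        Var[R] = 2*n_A*n_B*(2*n_A*n_B - n_A - n_B) / ((n_A+n_B)^2 * (n_A+n_B-1)) = 2000/900 = 2.2222.
        SD[R] = 1.4907.
Step 4: Continuity-corrected z = (R - 0.5 - E[R]) / SD[R] = (8 - 0.5 - 6.0000) / 1.4907 = 1.0062.
Step 5: Two-sided p-value via normal approximation = 2*(1 - Phi(|z|)) = 0.314305.
Step 6: alpha = 0.05. fail to reject H0.

R = 8, z = 1.0062, p = 0.314305, fail to reject H0.


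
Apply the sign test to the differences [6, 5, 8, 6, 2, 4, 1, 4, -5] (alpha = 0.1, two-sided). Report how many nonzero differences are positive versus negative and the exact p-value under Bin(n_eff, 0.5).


Step 1: Discard zero differences. Original n = 9; n_eff = number of nonzero differences = 9.
Nonzero differences (with sign): +6, +5, +8, +6, +2, +4, +1, +4, -5
Step 2: Count signs: positive = 8, negative = 1.
Step 3: Under H0: P(positive) = 0.5, so the number of positives S ~ Bin(9, 0.5).
Step 4: Two-sided exact p-value = sum of Bin(9,0.5) probabilities at or below the observed probability = 0.039062.
Step 5: alpha = 0.1. reject H0.

n_eff = 9, pos = 8, neg = 1, p = 0.039062, reject H0.


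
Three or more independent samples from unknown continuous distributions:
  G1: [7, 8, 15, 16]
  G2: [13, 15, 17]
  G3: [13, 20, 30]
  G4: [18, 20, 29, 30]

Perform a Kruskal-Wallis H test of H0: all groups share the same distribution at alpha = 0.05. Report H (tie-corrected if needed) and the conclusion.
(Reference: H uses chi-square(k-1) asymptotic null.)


Step 1: Combine all N = 14 observations and assign midranks.
sorted (value, group, rank): (7,G1,1), (8,G1,2), (13,G2,3.5), (13,G3,3.5), (15,G1,5.5), (15,G2,5.5), (16,G1,7), (17,G2,8), (18,G4,9), (20,G3,10.5), (20,G4,10.5), (29,G4,12), (30,G3,13.5), (30,G4,13.5)
Step 2: Sum ranks within each group.
R_1 = 15.5 (n_1 = 4)
R_2 = 17 (n_2 = 3)
R_3 = 27.5 (n_3 = 3)
R_4 = 45 (n_4 = 4)
Step 3: H = 12/(N(N+1)) * sum(R_i^2/n_i) - 3(N+1)
     = 12/(14*15) * (15.5^2/4 + 17^2/3 + 27.5^2/3 + 45^2/4) - 3*15
     = 0.057143 * 914.729 - 45
     = 7.270238.
Step 4: Ties present; correction factor C = 1 - 24/(14^3 - 14) = 0.991209. Corrected H = 7.270238 / 0.991209 = 7.334719.
Step 5: Under H0, H ~ chi^2(3); p-value = 0.061961.
Step 6: alpha = 0.05. fail to reject H0.

H = 7.3347, df = 3, p = 0.061961, fail to reject H0.


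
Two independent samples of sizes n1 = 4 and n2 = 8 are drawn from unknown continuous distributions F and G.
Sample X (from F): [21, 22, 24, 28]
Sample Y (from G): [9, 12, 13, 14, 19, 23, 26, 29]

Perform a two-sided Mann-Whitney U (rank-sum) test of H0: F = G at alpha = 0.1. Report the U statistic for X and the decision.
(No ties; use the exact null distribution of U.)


Step 1: Combine and sort all 12 observations; assign midranks.
sorted (value, group): (9,Y), (12,Y), (13,Y), (14,Y), (19,Y), (21,X), (22,X), (23,Y), (24,X), (26,Y), (28,X), (29,Y)
ranks: 9->1, 12->2, 13->3, 14->4, 19->5, 21->6, 22->7, 23->8, 24->9, 26->10, 28->11, 29->12
Step 2: Rank sum for X: R1 = 6 + 7 + 9 + 11 = 33.
Step 3: U_X = R1 - n1(n1+1)/2 = 33 - 4*5/2 = 33 - 10 = 23.
       U_Y = n1*n2 - U_X = 32 - 23 = 9.
Step 4: No ties, so the exact null distribution of U (based on enumerating the C(12,4) = 495 equally likely rank assignments) gives the two-sided p-value.
Step 5: p-value = 0.282828; compare to alpha = 0.1. fail to reject H0.

U_X = 23, p = 0.282828, fail to reject H0 at alpha = 0.1.


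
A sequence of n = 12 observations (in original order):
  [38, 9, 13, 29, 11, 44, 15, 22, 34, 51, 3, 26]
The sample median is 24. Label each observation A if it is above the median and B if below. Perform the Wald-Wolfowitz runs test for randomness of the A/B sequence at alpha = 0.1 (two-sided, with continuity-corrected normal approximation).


Step 1: Compute median = 24; label A = above, B = below.
Labels in order: ABBABABBAABA  (n_A = 6, n_B = 6)
Step 2: Count runs R = 9.
Step 3: Under H0 (random ordering), E[R] = 2*n_A*n_B/(n_A+n_B) + 1 = 2*6*6/12 + 1 = 7.0000.
        Var[R] = 2*n_A*n_B*(2*n_A*n_B - n_A - n_B) / ((n_A+n_B)^2 * (n_A+n_B-1)) = 4320/1584 = 2.7273.
        SD[R] = 1.6514.
Step 4: Continuity-corrected z = (R - 0.5 - E[R]) / SD[R] = (9 - 0.5 - 7.0000) / 1.6514 = 0.9083.
Step 5: Two-sided p-value via normal approximation = 2*(1 - Phi(|z|)) = 0.363722.
Step 6: alpha = 0.1. fail to reject H0.

R = 9, z = 0.9083, p = 0.363722, fail to reject H0.


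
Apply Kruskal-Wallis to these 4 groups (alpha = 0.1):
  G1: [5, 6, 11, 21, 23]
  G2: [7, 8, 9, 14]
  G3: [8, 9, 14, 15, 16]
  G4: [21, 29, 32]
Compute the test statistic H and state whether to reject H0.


Step 1: Combine all N = 17 observations and assign midranks.
sorted (value, group, rank): (5,G1,1), (6,G1,2), (7,G2,3), (8,G2,4.5), (8,G3,4.5), (9,G2,6.5), (9,G3,6.5), (11,G1,8), (14,G2,9.5), (14,G3,9.5), (15,G3,11), (16,G3,12), (21,G1,13.5), (21,G4,13.5), (23,G1,15), (29,G4,16), (32,G4,17)
Step 2: Sum ranks within each group.
R_1 = 39.5 (n_1 = 5)
R_2 = 23.5 (n_2 = 4)
R_3 = 43.5 (n_3 = 5)
R_4 = 46.5 (n_4 = 3)
Step 3: H = 12/(N(N+1)) * sum(R_i^2/n_i) - 3(N+1)
     = 12/(17*18) * (39.5^2/5 + 23.5^2/4 + 43.5^2/5 + 46.5^2/3) - 3*18
     = 0.039216 * 1549.31 - 54
     = 6.757353.
Step 4: Ties present; correction factor C = 1 - 24/(17^3 - 17) = 0.995098. Corrected H = 6.757353 / 0.995098 = 6.790640.
Step 5: Under H0, H ~ chi^2(3); p-value = 0.078879.
Step 6: alpha = 0.1. reject H0.

H = 6.7906, df = 3, p = 0.078879, reject H0.


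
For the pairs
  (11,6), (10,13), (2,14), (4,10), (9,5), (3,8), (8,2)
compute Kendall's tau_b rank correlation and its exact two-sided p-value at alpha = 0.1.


Step 1: Enumerate the 21 unordered pairs (i,j) with i<j and classify each by sign(x_j-x_i) * sign(y_j-y_i).
  (1,2):dx=-1,dy=+7->D; (1,3):dx=-9,dy=+8->D; (1,4):dx=-7,dy=+4->D; (1,5):dx=-2,dy=-1->C
  (1,6):dx=-8,dy=+2->D; (1,7):dx=-3,dy=-4->C; (2,3):dx=-8,dy=+1->D; (2,4):dx=-6,dy=-3->C
  (2,5):dx=-1,dy=-8->C; (2,6):dx=-7,dy=-5->C; (2,7):dx=-2,dy=-11->C; (3,4):dx=+2,dy=-4->D
  (3,5):dx=+7,dy=-9->D; (3,6):dx=+1,dy=-6->D; (3,7):dx=+6,dy=-12->D; (4,5):dx=+5,dy=-5->D
  (4,6):dx=-1,dy=-2->C; (4,7):dx=+4,dy=-8->D; (5,6):dx=-6,dy=+3->D; (5,7):dx=-1,dy=-3->C
  (6,7):dx=+5,dy=-6->D
Step 2: C = 8, D = 13, total pairs = 21.
Step 3: tau = (C - D)/(n(n-1)/2) = (8 - 13)/21 = -0.238095.
Step 4: Exact two-sided p-value (enumerate n! = 5040 permutations of y under H0): p = 0.561905.
Step 5: alpha = 0.1. fail to reject H0.

tau_b = -0.2381 (C=8, D=13), p = 0.561905, fail to reject H0.


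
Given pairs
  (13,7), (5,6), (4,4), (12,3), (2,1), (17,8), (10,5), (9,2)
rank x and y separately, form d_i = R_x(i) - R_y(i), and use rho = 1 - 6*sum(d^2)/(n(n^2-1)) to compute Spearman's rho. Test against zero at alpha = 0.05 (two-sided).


Step 1: Rank x and y separately (midranks; no ties here).
rank(x): 13->7, 5->3, 4->2, 12->6, 2->1, 17->8, 10->5, 9->4
rank(y): 7->7, 6->6, 4->4, 3->3, 1->1, 8->8, 5->5, 2->2
Step 2: d_i = R_x(i) - R_y(i); compute d_i^2.
  (7-7)^2=0, (3-6)^2=9, (2-4)^2=4, (6-3)^2=9, (1-1)^2=0, (8-8)^2=0, (5-5)^2=0, (4-2)^2=4
sum(d^2) = 26.
Step 3: rho = 1 - 6*26 / (8*(8^2 - 1)) = 1 - 156/504 = 0.690476.
Step 4: Under H0, t = rho * sqrt((n-2)/(1-rho^2)) = 2.3382 ~ t(6).
Step 5: Two-sided p-value from the t-distribution with 6 df = 0.057990.
Step 6: alpha = 0.05. fail to reject H0.

rho = 0.6905, p = 0.057990, fail to reject H0 at alpha = 0.05.


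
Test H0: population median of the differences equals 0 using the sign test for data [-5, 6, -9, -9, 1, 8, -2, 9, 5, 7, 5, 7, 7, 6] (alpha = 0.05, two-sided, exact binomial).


Step 1: Discard zero differences. Original n = 14; n_eff = number of nonzero differences = 14.
Nonzero differences (with sign): -5, +6, -9, -9, +1, +8, -2, +9, +5, +7, +5, +7, +7, +6
Step 2: Count signs: positive = 10, negative = 4.
Step 3: Under H0: P(positive) = 0.5, so the number of positives S ~ Bin(14, 0.5).
Step 4: Two-sided exact p-value = sum of Bin(14,0.5) probabilities at or below the observed probability = 0.179565.
Step 5: alpha = 0.05. fail to reject H0.

n_eff = 14, pos = 10, neg = 4, p = 0.179565, fail to reject H0.


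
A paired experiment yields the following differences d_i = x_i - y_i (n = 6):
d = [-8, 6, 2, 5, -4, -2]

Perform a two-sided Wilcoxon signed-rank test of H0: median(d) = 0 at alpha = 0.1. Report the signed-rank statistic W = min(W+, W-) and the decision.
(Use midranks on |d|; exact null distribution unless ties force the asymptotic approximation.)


Step 1: Drop any zero differences (none here) and take |d_i|.
|d| = [8, 6, 2, 5, 4, 2]
Step 2: Midrank |d_i| (ties get averaged ranks).
ranks: |8|->6, |6|->5, |2|->1.5, |5|->4, |4|->3, |2|->1.5
Step 3: Attach original signs; sum ranks with positive sign and with negative sign.
W+ = 5 + 1.5 + 4 = 10.5
W- = 6 + 3 + 1.5 = 10.5
(Check: W+ + W- = 21 should equal n(n+1)/2 = 21.)
Step 4: Test statistic W = min(W+, W-) = 10.5.
Step 5: Ties in |d|, so use the tie-corrected normal approximation.
        E[W] = n(n+1)/4 = 6*7/4 = 10.5.
        Tie groups: |d|=2 (t=2); sum(t^3 - t) = 6.
        Var[W] = n(n+1)(2n+1)/24 - sum(t^3-t)/48 = 546/24 - 6/48 = 22.625.
        z = (W - E[W]) / sqrt(Var[W]) = (10.5 - 10.5) / 4.7566 = 0.0000.
        Two-sided p = 2*Phi(z) = 1.000000.
Step 6: alpha = 0.1. fail to reject H0.

W+ = 10.5, W- = 10.5, W = min = 10.5, p = 1.000000, fail to reject H0.


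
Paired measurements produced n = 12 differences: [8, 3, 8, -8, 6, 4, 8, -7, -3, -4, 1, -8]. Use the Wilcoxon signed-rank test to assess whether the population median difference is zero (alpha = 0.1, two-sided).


Step 1: Drop any zero differences (none here) and take |d_i|.
|d| = [8, 3, 8, 8, 6, 4, 8, 7, 3, 4, 1, 8]
Step 2: Midrank |d_i| (ties get averaged ranks).
ranks: |8|->10, |3|->2.5, |8|->10, |8|->10, |6|->6, |4|->4.5, |8|->10, |7|->7, |3|->2.5, |4|->4.5, |1|->1, |8|->10
Step 3: Attach original signs; sum ranks with positive sign and with negative sign.
W+ = 10 + 2.5 + 10 + 6 + 4.5 + 10 + 1 = 44
W- = 10 + 7 + 2.5 + 4.5 + 10 = 34
(Check: W+ + W- = 78 should equal n(n+1)/2 = 78.)
Step 4: Test statistic W = min(W+, W-) = 34.
Step 5: Ties in |d|, so use the tie-corrected normal approximation.
        E[W] = n(n+1)/4 = 12*13/4 = 39.
        Tie groups: |d|=3 (t=2), |d|=4 (t=2), |d|=8 (t=5); sum(t^3 - t) = 132.
        Var[W] = n(n+1)(2n+1)/24 - sum(t^3-t)/48 = 3900/24 - 132/48 = 159.75.
        z = (W - E[W]) / sqrt(Var[W]) = (34 - 39) / 12.6392 = -0.3956.
        Two-sided p = 2*Phi(z) = 0.692405.
Step 6: alpha = 0.1. fail to reject H0.

W+ = 44, W- = 34, W = min = 34, p = 0.692405, fail to reject H0.


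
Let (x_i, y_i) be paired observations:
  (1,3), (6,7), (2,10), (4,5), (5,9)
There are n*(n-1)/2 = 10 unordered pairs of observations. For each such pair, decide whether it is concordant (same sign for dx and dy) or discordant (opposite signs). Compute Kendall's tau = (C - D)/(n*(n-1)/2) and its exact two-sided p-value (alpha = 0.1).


Step 1: Enumerate the 10 unordered pairs (i,j) with i<j and classify each by sign(x_j-x_i) * sign(y_j-y_i).
  (1,2):dx=+5,dy=+4->C; (1,3):dx=+1,dy=+7->C; (1,4):dx=+3,dy=+2->C; (1,5):dx=+4,dy=+6->C
  (2,3):dx=-4,dy=+3->D; (2,4):dx=-2,dy=-2->C; (2,5):dx=-1,dy=+2->D; (3,4):dx=+2,dy=-5->D
  (3,5):dx=+3,dy=-1->D; (4,5):dx=+1,dy=+4->C
Step 2: C = 6, D = 4, total pairs = 10.
Step 3: tau = (C - D)/(n(n-1)/2) = (6 - 4)/10 = 0.200000.
Step 4: Exact two-sided p-value (enumerate n! = 120 permutations of y under H0): p = 0.816667.
Step 5: alpha = 0.1. fail to reject H0.

tau_b = 0.2000 (C=6, D=4), p = 0.816667, fail to reject H0.


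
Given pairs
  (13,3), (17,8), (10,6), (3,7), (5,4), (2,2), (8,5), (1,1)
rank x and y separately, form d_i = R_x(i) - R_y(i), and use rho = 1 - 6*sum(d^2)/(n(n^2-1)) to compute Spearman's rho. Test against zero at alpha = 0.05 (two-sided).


Step 1: Rank x and y separately (midranks; no ties here).
rank(x): 13->7, 17->8, 10->6, 3->3, 5->4, 2->2, 8->5, 1->1
rank(y): 3->3, 8->8, 6->6, 7->7, 4->4, 2->2, 5->5, 1->1
Step 2: d_i = R_x(i) - R_y(i); compute d_i^2.
  (7-3)^2=16, (8-8)^2=0, (6-6)^2=0, (3-7)^2=16, (4-4)^2=0, (2-2)^2=0, (5-5)^2=0, (1-1)^2=0
sum(d^2) = 32.
Step 3: rho = 1 - 6*32 / (8*(8^2 - 1)) = 1 - 192/504 = 0.619048.
Step 4: Under H0, t = rho * sqrt((n-2)/(1-rho^2)) = 1.9308 ~ t(6).
Step 5: Two-sided p-value from the t-distribution with 6 df = 0.101733.
Step 6: alpha = 0.05. fail to reject H0.

rho = 0.6190, p = 0.101733, fail to reject H0 at alpha = 0.05.


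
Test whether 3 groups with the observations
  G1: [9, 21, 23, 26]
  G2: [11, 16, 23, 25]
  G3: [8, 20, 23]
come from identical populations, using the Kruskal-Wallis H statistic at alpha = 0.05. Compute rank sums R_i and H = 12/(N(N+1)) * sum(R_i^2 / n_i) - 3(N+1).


Step 1: Combine all N = 11 observations and assign midranks.
sorted (value, group, rank): (8,G3,1), (9,G1,2), (11,G2,3), (16,G2,4), (20,G3,5), (21,G1,6), (23,G1,8), (23,G2,8), (23,G3,8), (25,G2,10), (26,G1,11)
Step 2: Sum ranks within each group.
R_1 = 27 (n_1 = 4)
R_2 = 25 (n_2 = 4)
R_3 = 14 (n_3 = 3)
Step 3: H = 12/(N(N+1)) * sum(R_i^2/n_i) - 3(N+1)
     = 12/(11*12) * (27^2/4 + 25^2/4 + 14^2/3) - 3*12
     = 0.090909 * 403.833 - 36
     = 0.712121.
Step 4: Ties present; correction factor C = 1 - 24/(11^3 - 11) = 0.981818. Corrected H = 0.712121 / 0.981818 = 0.725309.
Step 5: Under H0, H ~ chi^2(2); p-value = 0.695827.
Step 6: alpha = 0.05. fail to reject H0.

H = 0.7253, df = 2, p = 0.695827, fail to reject H0.


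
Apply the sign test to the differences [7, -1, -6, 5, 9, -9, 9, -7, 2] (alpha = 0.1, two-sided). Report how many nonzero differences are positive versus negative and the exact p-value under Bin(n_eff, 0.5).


Step 1: Discard zero differences. Original n = 9; n_eff = number of nonzero differences = 9.
Nonzero differences (with sign): +7, -1, -6, +5, +9, -9, +9, -7, +2
Step 2: Count signs: positive = 5, negative = 4.
Step 3: Under H0: P(positive) = 0.5, so the number of positives S ~ Bin(9, 0.5).
Step 4: Two-sided exact p-value = sum of Bin(9,0.5) probabilities at or below the observed probability = 1.000000.
Step 5: alpha = 0.1. fail to reject H0.

n_eff = 9, pos = 5, neg = 4, p = 1.000000, fail to reject H0.


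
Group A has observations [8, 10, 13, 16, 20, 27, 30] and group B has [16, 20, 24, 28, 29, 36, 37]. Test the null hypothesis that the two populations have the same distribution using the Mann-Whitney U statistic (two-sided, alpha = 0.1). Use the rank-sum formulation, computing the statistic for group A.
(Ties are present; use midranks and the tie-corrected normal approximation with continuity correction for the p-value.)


Step 1: Combine and sort all 14 observations; assign midranks.
sorted (value, group): (8,X), (10,X), (13,X), (16,X), (16,Y), (20,X), (20,Y), (24,Y), (27,X), (28,Y), (29,Y), (30,X), (36,Y), (37,Y)
ranks: 8->1, 10->2, 13->3, 16->4.5, 16->4.5, 20->6.5, 20->6.5, 24->8, 27->9, 28->10, 29->11, 30->12, 36->13, 37->14
Step 2: Rank sum for X: R1 = 1 + 2 + 3 + 4.5 + 6.5 + 9 + 12 = 38.
Step 3: U_X = R1 - n1(n1+1)/2 = 38 - 7*8/2 = 38 - 28 = 10.
       U_Y = n1*n2 - U_X = 49 - 10 = 39.
Step 4: Ties are present, so use the tie-corrected normal approximation (with continuity correction) for the p-value.
Step 5: p-value = 0.073005; compare to alpha = 0.1. reject H0.

U_X = 10, p = 0.073005, reject H0 at alpha = 0.1.


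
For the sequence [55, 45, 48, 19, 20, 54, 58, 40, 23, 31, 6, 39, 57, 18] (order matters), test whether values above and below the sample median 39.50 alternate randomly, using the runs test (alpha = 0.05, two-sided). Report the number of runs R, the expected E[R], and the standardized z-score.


Step 1: Compute median = 39.50; label A = above, B = below.
Labels in order: AAABBAAABBBBAB  (n_A = 7, n_B = 7)
Step 2: Count runs R = 6.
Step 3: Under H0 (random ordering), E[R] = 2*n_A*n_B/(n_A+n_B) + 1 = 2*7*7/14 + 1 = 8.0000.
        Var[R] = 2*n_A*n_B*(2*n_A*n_B - n_A - n_B) / ((n_A+n_B)^2 * (n_A+n_B-1)) = 8232/2548 = 3.2308.
        SD[R] = 1.7974.
Step 4: Continuity-corrected z = (R + 0.5 - E[R]) / SD[R] = (6 + 0.5 - 8.0000) / 1.7974 = -0.8345.
Step 5: Two-sided p-value via normal approximation = 2*(1 - Phi(|z|)) = 0.403986.
Step 6: alpha = 0.05. fail to reject H0.

R = 6, z = -0.8345, p = 0.403986, fail to reject H0.


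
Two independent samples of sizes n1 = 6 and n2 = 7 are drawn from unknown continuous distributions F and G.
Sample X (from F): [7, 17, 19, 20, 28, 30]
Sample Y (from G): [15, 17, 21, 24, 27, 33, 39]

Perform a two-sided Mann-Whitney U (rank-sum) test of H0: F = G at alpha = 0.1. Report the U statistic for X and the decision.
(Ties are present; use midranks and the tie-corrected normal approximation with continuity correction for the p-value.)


Step 1: Combine and sort all 13 observations; assign midranks.
sorted (value, group): (7,X), (15,Y), (17,X), (17,Y), (19,X), (20,X), (21,Y), (24,Y), (27,Y), (28,X), (30,X), (33,Y), (39,Y)
ranks: 7->1, 15->2, 17->3.5, 17->3.5, 19->5, 20->6, 21->7, 24->8, 27->9, 28->10, 30->11, 33->12, 39->13
Step 2: Rank sum for X: R1 = 1 + 3.5 + 5 + 6 + 10 + 11 = 36.5.
Step 3: U_X = R1 - n1(n1+1)/2 = 36.5 - 6*7/2 = 36.5 - 21 = 15.5.
       U_Y = n1*n2 - U_X = 42 - 15.5 = 26.5.
Step 4: Ties are present, so use the tie-corrected normal approximation (with continuity correction) for the p-value.
Step 5: p-value = 0.474443; compare to alpha = 0.1. fail to reject H0.

U_X = 15.5, p = 0.474443, fail to reject H0 at alpha = 0.1.


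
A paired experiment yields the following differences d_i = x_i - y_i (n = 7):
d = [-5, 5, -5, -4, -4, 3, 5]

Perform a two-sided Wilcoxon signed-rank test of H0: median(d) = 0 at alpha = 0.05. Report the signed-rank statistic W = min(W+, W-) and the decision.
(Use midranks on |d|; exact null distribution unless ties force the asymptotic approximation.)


Step 1: Drop any zero differences (none here) and take |d_i|.
|d| = [5, 5, 5, 4, 4, 3, 5]
Step 2: Midrank |d_i| (ties get averaged ranks).
ranks: |5|->5.5, |5|->5.5, |5|->5.5, |4|->2.5, |4|->2.5, |3|->1, |5|->5.5
Step 3: Attach original signs; sum ranks with positive sign and with negative sign.
W+ = 5.5 + 1 + 5.5 = 12
W- = 5.5 + 5.5 + 2.5 + 2.5 = 16
(Check: W+ + W- = 28 should equal n(n+1)/2 = 28.)
Step 4: Test statistic W = min(W+, W-) = 12.
Step 5: Ties in |d|, so use the tie-corrected normal approximation.
        E[W] = n(n+1)/4 = 7*8/4 = 14.
        Tie groups: |d|=4 (t=2), |d|=5 (t=4); sum(t^3 - t) = 66.
        Var[W] = n(n+1)(2n+1)/24 - sum(t^3-t)/48 = 840/24 - 66/48 = 33.625.
        z = (W - E[W]) / sqrt(Var[W]) = (12 - 14) / 5.7987 = -0.3449.
        Two-sided p = 2*Phi(z) = 0.730166.
Step 6: alpha = 0.05. fail to reject H0.

W+ = 12, W- = 16, W = min = 12, p = 0.730166, fail to reject H0.


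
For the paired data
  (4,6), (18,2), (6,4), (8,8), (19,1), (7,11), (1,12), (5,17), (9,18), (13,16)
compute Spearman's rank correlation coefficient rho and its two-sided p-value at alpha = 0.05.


Step 1: Rank x and y separately (midranks; no ties here).
rank(x): 4->2, 18->9, 6->4, 8->6, 19->10, 7->5, 1->1, 5->3, 9->7, 13->8
rank(y): 6->4, 2->2, 4->3, 8->5, 1->1, 11->6, 12->7, 17->9, 18->10, 16->8
Step 2: d_i = R_x(i) - R_y(i); compute d_i^2.
  (2-4)^2=4, (9-2)^2=49, (4-3)^2=1, (6-5)^2=1, (10-1)^2=81, (5-6)^2=1, (1-7)^2=36, (3-9)^2=36, (7-10)^2=9, (8-8)^2=0
sum(d^2) = 218.
Step 3: rho = 1 - 6*218 / (10*(10^2 - 1)) = 1 - 1308/990 = -0.321212.
Step 4: Under H0, t = rho * sqrt((n-2)/(1-rho^2)) = -0.9594 ~ t(8).
Step 5: Two-sided p-value from the t-distribution with 8 df = 0.365468.
Step 6: alpha = 0.05. fail to reject H0.

rho = -0.3212, p = 0.365468, fail to reject H0 at alpha = 0.05.


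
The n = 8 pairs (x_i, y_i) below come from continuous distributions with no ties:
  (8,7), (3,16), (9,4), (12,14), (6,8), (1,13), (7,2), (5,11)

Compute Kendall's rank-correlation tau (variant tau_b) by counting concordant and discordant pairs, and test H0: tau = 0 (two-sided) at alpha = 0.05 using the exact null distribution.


Step 1: Enumerate the 28 unordered pairs (i,j) with i<j and classify each by sign(x_j-x_i) * sign(y_j-y_i).
  (1,2):dx=-5,dy=+9->D; (1,3):dx=+1,dy=-3->D; (1,4):dx=+4,dy=+7->C; (1,5):dx=-2,dy=+1->D
  (1,6):dx=-7,dy=+6->D; (1,7):dx=-1,dy=-5->C; (1,8):dx=-3,dy=+4->D; (2,3):dx=+6,dy=-12->D
  (2,4):dx=+9,dy=-2->D; (2,5):dx=+3,dy=-8->D; (2,6):dx=-2,dy=-3->C; (2,7):dx=+4,dy=-14->D
  (2,8):dx=+2,dy=-5->D; (3,4):dx=+3,dy=+10->C; (3,5):dx=-3,dy=+4->D; (3,6):dx=-8,dy=+9->D
  (3,7):dx=-2,dy=-2->C; (3,8):dx=-4,dy=+7->D; (4,5):dx=-6,dy=-6->C; (4,6):dx=-11,dy=-1->C
  (4,7):dx=-5,dy=-12->C; (4,8):dx=-7,dy=-3->C; (5,6):dx=-5,dy=+5->D; (5,7):dx=+1,dy=-6->D
  (5,8):dx=-1,dy=+3->D; (6,7):dx=+6,dy=-11->D; (6,8):dx=+4,dy=-2->D; (7,8):dx=-2,dy=+9->D
Step 2: C = 9, D = 19, total pairs = 28.
Step 3: tau = (C - D)/(n(n-1)/2) = (9 - 19)/28 = -0.357143.
Step 4: Exact two-sided p-value (enumerate n! = 40320 permutations of y under H0): p = 0.275099.
Step 5: alpha = 0.05. fail to reject H0.

tau_b = -0.3571 (C=9, D=19), p = 0.275099, fail to reject H0.


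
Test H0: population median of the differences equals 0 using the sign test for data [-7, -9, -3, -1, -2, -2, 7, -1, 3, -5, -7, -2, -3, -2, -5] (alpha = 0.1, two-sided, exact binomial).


Step 1: Discard zero differences. Original n = 15; n_eff = number of nonzero differences = 15.
Nonzero differences (with sign): -7, -9, -3, -1, -2, -2, +7, -1, +3, -5, -7, -2, -3, -2, -5
Step 2: Count signs: positive = 2, negative = 13.
Step 3: Under H0: P(positive) = 0.5, so the number of positives S ~ Bin(15, 0.5).
Step 4: Two-sided exact p-value = sum of Bin(15,0.5) probabilities at or below the observed probability = 0.007385.
Step 5: alpha = 0.1. reject H0.

n_eff = 15, pos = 2, neg = 13, p = 0.007385, reject H0.


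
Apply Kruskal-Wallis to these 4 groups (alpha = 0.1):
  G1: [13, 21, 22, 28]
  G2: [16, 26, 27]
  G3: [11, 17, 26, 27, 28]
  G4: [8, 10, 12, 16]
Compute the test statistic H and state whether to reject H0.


Step 1: Combine all N = 16 observations and assign midranks.
sorted (value, group, rank): (8,G4,1), (10,G4,2), (11,G3,3), (12,G4,4), (13,G1,5), (16,G2,6.5), (16,G4,6.5), (17,G3,8), (21,G1,9), (22,G1,10), (26,G2,11.5), (26,G3,11.5), (27,G2,13.5), (27,G3,13.5), (28,G1,15.5), (28,G3,15.5)
Step 2: Sum ranks within each group.
R_1 = 39.5 (n_1 = 4)
R_2 = 31.5 (n_2 = 3)
R_3 = 51.5 (n_3 = 5)
R_4 = 13.5 (n_4 = 4)
Step 3: H = 12/(N(N+1)) * sum(R_i^2/n_i) - 3(N+1)
     = 12/(16*17) * (39.5^2/4 + 31.5^2/3 + 51.5^2/5 + 13.5^2/4) - 3*17
     = 0.044118 * 1296.83 - 51
     = 6.212868.
Step 4: Ties present; correction factor C = 1 - 24/(16^3 - 16) = 0.994118. Corrected H = 6.212868 / 0.994118 = 6.249630.
Step 5: Under H0, H ~ chi^2(3); p-value = 0.100077.
Step 6: alpha = 0.1. fail to reject H0.

H = 6.2496, df = 3, p = 0.100077, fail to reject H0.


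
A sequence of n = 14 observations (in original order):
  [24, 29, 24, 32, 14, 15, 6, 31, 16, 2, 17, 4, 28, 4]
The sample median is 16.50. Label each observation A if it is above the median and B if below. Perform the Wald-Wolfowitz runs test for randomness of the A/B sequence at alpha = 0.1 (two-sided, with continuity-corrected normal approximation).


Step 1: Compute median = 16.50; label A = above, B = below.
Labels in order: AAAABBBABBABAB  (n_A = 7, n_B = 7)
Step 2: Count runs R = 8.
Step 3: Under H0 (random ordering), E[R] = 2*n_A*n_B/(n_A+n_B) + 1 = 2*7*7/14 + 1 = 8.0000.
        Var[R] = 2*n_A*n_B*(2*n_A*n_B - n_A - n_B) / ((n_A+n_B)^2 * (n_A+n_B-1)) = 8232/2548 = 3.2308.
        SD[R] = 1.7974.
Step 4: R = E[R], so z = 0 with no continuity correction.
Step 5: Two-sided p-value via normal approximation = 2*(1 - Phi(|z|)) = 1.000000.
Step 6: alpha = 0.1. fail to reject H0.

R = 8, z = 0.0000, p = 1.000000, fail to reject H0.


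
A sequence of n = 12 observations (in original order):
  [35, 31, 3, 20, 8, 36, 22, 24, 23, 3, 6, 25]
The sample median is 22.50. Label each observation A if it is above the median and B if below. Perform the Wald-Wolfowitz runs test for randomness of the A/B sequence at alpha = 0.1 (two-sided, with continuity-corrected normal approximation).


Step 1: Compute median = 22.50; label A = above, B = below.
Labels in order: AABBBABAABBA  (n_A = 6, n_B = 6)
Step 2: Count runs R = 7.
Step 3: Under H0 (random ordering), E[R] = 2*n_A*n_B/(n_A+n_B) + 1 = 2*6*6/12 + 1 = 7.0000.
        Var[R] = 2*n_A*n_B*(2*n_A*n_B - n_A - n_B) / ((n_A+n_B)^2 * (n_A+n_B-1)) = 4320/1584 = 2.7273.
        SD[R] = 1.6514.
Step 4: R = E[R], so z = 0 with no continuity correction.
Step 5: Two-sided p-value via normal approximation = 2*(1 - Phi(|z|)) = 1.000000.
Step 6: alpha = 0.1. fail to reject H0.

R = 7, z = 0.0000, p = 1.000000, fail to reject H0.


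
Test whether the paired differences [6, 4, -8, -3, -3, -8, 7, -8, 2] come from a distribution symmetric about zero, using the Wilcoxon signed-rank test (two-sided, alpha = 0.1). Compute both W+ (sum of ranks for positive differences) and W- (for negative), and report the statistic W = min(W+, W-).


Step 1: Drop any zero differences (none here) and take |d_i|.
|d| = [6, 4, 8, 3, 3, 8, 7, 8, 2]
Step 2: Midrank |d_i| (ties get averaged ranks).
ranks: |6|->5, |4|->4, |8|->8, |3|->2.5, |3|->2.5, |8|->8, |7|->6, |8|->8, |2|->1
Step 3: Attach original signs; sum ranks with positive sign and with negative sign.
W+ = 5 + 4 + 6 + 1 = 16
W- = 8 + 2.5 + 2.5 + 8 + 8 = 29
(Check: W+ + W- = 45 should equal n(n+1)/2 = 45.)
Step 4: Test statistic W = min(W+, W-) = 16.
Step 5: Ties in |d|, so use the tie-corrected normal approximation.
        E[W] = n(n+1)/4 = 9*10/4 = 22.5.
        Tie groups: |d|=3 (t=2), |d|=8 (t=3); sum(t^3 - t) = 30.
        Var[W] = n(n+1)(2n+1)/24 - sum(t^3-t)/48 = 1710/24 - 30/48 = 70.625.
        z = (W - E[W]) / sqrt(Var[W]) = (16 - 22.5) / 8.4039 = -0.7735.
        Two-sided p = 2*Phi(z) = 0.439254.
Step 6: alpha = 0.1. fail to reject H0.

W+ = 16, W- = 29, W = min = 16, p = 0.439254, fail to reject H0.


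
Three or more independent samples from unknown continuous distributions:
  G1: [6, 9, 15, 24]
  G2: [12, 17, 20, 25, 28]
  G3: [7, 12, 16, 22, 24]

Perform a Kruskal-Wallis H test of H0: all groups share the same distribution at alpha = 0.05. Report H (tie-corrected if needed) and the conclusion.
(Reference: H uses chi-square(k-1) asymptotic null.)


Step 1: Combine all N = 14 observations and assign midranks.
sorted (value, group, rank): (6,G1,1), (7,G3,2), (9,G1,3), (12,G2,4.5), (12,G3,4.5), (15,G1,6), (16,G3,7), (17,G2,8), (20,G2,9), (22,G3,10), (24,G1,11.5), (24,G3,11.5), (25,G2,13), (28,G2,14)
Step 2: Sum ranks within each group.
R_1 = 21.5 (n_1 = 4)
R_2 = 48.5 (n_2 = 5)
R_3 = 35 (n_3 = 5)
Step 3: H = 12/(N(N+1)) * sum(R_i^2/n_i) - 3(N+1)
     = 12/(14*15) * (21.5^2/4 + 48.5^2/5 + 35^2/5) - 3*15
     = 0.057143 * 831.013 - 45
     = 2.486429.
Step 4: Ties present; correction factor C = 1 - 12/(14^3 - 14) = 0.995604. Corrected H = 2.486429 / 0.995604 = 2.497406.
Step 5: Under H0, H ~ chi^2(2); p-value = 0.286877.
Step 6: alpha = 0.05. fail to reject H0.

H = 2.4974, df = 2, p = 0.286877, fail to reject H0.


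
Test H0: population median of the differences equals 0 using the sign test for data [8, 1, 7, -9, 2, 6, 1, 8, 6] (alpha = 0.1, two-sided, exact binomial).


Step 1: Discard zero differences. Original n = 9; n_eff = number of nonzero differences = 9.
Nonzero differences (with sign): +8, +1, +7, -9, +2, +6, +1, +8, +6
Step 2: Count signs: positive = 8, negative = 1.
Step 3: Under H0: P(positive) = 0.5, so the number of positives S ~ Bin(9, 0.5).
Step 4: Two-sided exact p-value = sum of Bin(9,0.5) probabilities at or below the observed probability = 0.039062.
Step 5: alpha = 0.1. reject H0.

n_eff = 9, pos = 8, neg = 1, p = 0.039062, reject H0.


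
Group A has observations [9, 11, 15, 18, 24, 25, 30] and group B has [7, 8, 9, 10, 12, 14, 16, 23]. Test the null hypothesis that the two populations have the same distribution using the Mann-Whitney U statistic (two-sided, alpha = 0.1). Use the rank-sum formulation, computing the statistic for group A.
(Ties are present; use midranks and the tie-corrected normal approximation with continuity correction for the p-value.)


Step 1: Combine and sort all 15 observations; assign midranks.
sorted (value, group): (7,Y), (8,Y), (9,X), (9,Y), (10,Y), (11,X), (12,Y), (14,Y), (15,X), (16,Y), (18,X), (23,Y), (24,X), (25,X), (30,X)
ranks: 7->1, 8->2, 9->3.5, 9->3.5, 10->5, 11->6, 12->7, 14->8, 15->9, 16->10, 18->11, 23->12, 24->13, 25->14, 30->15
Step 2: Rank sum for X: R1 = 3.5 + 6 + 9 + 11 + 13 + 14 + 15 = 71.5.
Step 3: U_X = R1 - n1(n1+1)/2 = 71.5 - 7*8/2 = 71.5 - 28 = 43.5.
       U_Y = n1*n2 - U_X = 56 - 43.5 = 12.5.
Step 4: Ties are present, so use the tie-corrected normal approximation (with continuity correction) for the p-value.
Step 5: p-value = 0.082305; compare to alpha = 0.1. reject H0.

U_X = 43.5, p = 0.082305, reject H0 at alpha = 0.1.


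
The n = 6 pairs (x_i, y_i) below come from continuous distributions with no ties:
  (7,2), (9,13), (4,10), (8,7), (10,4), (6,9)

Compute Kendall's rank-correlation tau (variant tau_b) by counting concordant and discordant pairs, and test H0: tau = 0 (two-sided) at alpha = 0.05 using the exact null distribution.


Step 1: Enumerate the 15 unordered pairs (i,j) with i<j and classify each by sign(x_j-x_i) * sign(y_j-y_i).
  (1,2):dx=+2,dy=+11->C; (1,3):dx=-3,dy=+8->D; (1,4):dx=+1,dy=+5->C; (1,5):dx=+3,dy=+2->C
  (1,6):dx=-1,dy=+7->D; (2,3):dx=-5,dy=-3->C; (2,4):dx=-1,dy=-6->C; (2,5):dx=+1,dy=-9->D
  (2,6):dx=-3,dy=-4->C; (3,4):dx=+4,dy=-3->D; (3,5):dx=+6,dy=-6->D; (3,6):dx=+2,dy=-1->D
  (4,5):dx=+2,dy=-3->D; (4,6):dx=-2,dy=+2->D; (5,6):dx=-4,dy=+5->D
Step 2: C = 6, D = 9, total pairs = 15.
Step 3: tau = (C - D)/(n(n-1)/2) = (6 - 9)/15 = -0.200000.
Step 4: Exact two-sided p-value (enumerate n! = 720 permutations of y under H0): p = 0.719444.
Step 5: alpha = 0.05. fail to reject H0.

tau_b = -0.2000 (C=6, D=9), p = 0.719444, fail to reject H0.


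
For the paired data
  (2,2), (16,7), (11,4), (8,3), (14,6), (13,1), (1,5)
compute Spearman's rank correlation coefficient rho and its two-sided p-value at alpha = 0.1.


Step 1: Rank x and y separately (midranks; no ties here).
rank(x): 2->2, 16->7, 11->4, 8->3, 14->6, 13->5, 1->1
rank(y): 2->2, 7->7, 4->4, 3->3, 6->6, 1->1, 5->5
Step 2: d_i = R_x(i) - R_y(i); compute d_i^2.
  (2-2)^2=0, (7-7)^2=0, (4-4)^2=0, (3-3)^2=0, (6-6)^2=0, (5-1)^2=16, (1-5)^2=16
sum(d^2) = 32.
Step 3: rho = 1 - 6*32 / (7*(7^2 - 1)) = 1 - 192/336 = 0.428571.
Step 4: Under H0, t = rho * sqrt((n-2)/(1-rho^2)) = 1.0607 ~ t(5).
Step 5: Two-sided p-value from the t-distribution with 5 df = 0.337368.
Step 6: alpha = 0.1. fail to reject H0.

rho = 0.4286, p = 0.337368, fail to reject H0 at alpha = 0.1.


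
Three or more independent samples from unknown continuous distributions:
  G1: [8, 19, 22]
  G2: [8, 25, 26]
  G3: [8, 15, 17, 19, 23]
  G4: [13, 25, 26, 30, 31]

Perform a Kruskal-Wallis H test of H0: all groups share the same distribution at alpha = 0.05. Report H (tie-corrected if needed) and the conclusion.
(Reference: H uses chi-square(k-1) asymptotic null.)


Step 1: Combine all N = 16 observations and assign midranks.
sorted (value, group, rank): (8,G1,2), (8,G2,2), (8,G3,2), (13,G4,4), (15,G3,5), (17,G3,6), (19,G1,7.5), (19,G3,7.5), (22,G1,9), (23,G3,10), (25,G2,11.5), (25,G4,11.5), (26,G2,13.5), (26,G4,13.5), (30,G4,15), (31,G4,16)
Step 2: Sum ranks within each group.
R_1 = 18.5 (n_1 = 3)
R_2 = 27 (n_2 = 3)
R_3 = 30.5 (n_3 = 5)
R_4 = 60 (n_4 = 5)
Step 3: H = 12/(N(N+1)) * sum(R_i^2/n_i) - 3(N+1)
     = 12/(16*17) * (18.5^2/3 + 27^2/3 + 30.5^2/5 + 60^2/5) - 3*17
     = 0.044118 * 1263.13 - 51
     = 4.726471.
Step 4: Ties present; correction factor C = 1 - 42/(16^3 - 16) = 0.989706. Corrected H = 4.726471 / 0.989706 = 4.775632.
Step 5: Under H0, H ~ chi^2(3); p-value = 0.188983.
Step 6: alpha = 0.05. fail to reject H0.

H = 4.7756, df = 3, p = 0.188983, fail to reject H0.


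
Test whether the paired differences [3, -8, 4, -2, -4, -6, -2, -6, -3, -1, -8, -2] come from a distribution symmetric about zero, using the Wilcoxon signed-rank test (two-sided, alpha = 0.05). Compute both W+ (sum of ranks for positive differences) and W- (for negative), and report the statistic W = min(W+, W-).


Step 1: Drop any zero differences (none here) and take |d_i|.
|d| = [3, 8, 4, 2, 4, 6, 2, 6, 3, 1, 8, 2]
Step 2: Midrank |d_i| (ties get averaged ranks).
ranks: |3|->5.5, |8|->11.5, |4|->7.5, |2|->3, |4|->7.5, |6|->9.5, |2|->3, |6|->9.5, |3|->5.5, |1|->1, |8|->11.5, |2|->3
Step 3: Attach original signs; sum ranks with positive sign and with negative sign.
W+ = 5.5 + 7.5 = 13
W- = 11.5 + 3 + 7.5 + 9.5 + 3 + 9.5 + 5.5 + 1 + 11.5 + 3 = 65
(Check: W+ + W- = 78 should equal n(n+1)/2 = 78.)
Step 4: Test statistic W = min(W+, W-) = 13.
Step 5: Ties in |d|, so use the tie-corrected normal approximation.
        E[W] = n(n+1)/4 = 12*13/4 = 39.
        Tie groups: |d|=2 (t=3), |d|=3 (t=2), |d|=4 (t=2), |d|=6 (t=2), |d|=8 (t=2); sum(t^3 - t) = 48.
        Var[W] = n(n+1)(2n+1)/24 - sum(t^3-t)/48 = 3900/24 - 48/48 = 161.5.
        z = (W - E[W]) / sqrt(Var[W]) = (13 - 39) / 12.7083 = -2.0459.
        Two-sided p = 2*Phi(z) = 0.040765.
Step 6: alpha = 0.05. reject H0.

W+ = 13, W- = 65, W = min = 13, p = 0.040765, reject H0.


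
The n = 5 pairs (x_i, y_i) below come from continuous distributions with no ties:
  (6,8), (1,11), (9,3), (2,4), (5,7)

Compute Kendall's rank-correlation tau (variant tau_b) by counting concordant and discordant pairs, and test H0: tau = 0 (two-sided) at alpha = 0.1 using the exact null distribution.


Step 1: Enumerate the 10 unordered pairs (i,j) with i<j and classify each by sign(x_j-x_i) * sign(y_j-y_i).
  (1,2):dx=-5,dy=+3->D; (1,3):dx=+3,dy=-5->D; (1,4):dx=-4,dy=-4->C; (1,5):dx=-1,dy=-1->C
  (2,3):dx=+8,dy=-8->D; (2,4):dx=+1,dy=-7->D; (2,5):dx=+4,dy=-4->D; (3,4):dx=-7,dy=+1->D
  (3,5):dx=-4,dy=+4->D; (4,5):dx=+3,dy=+3->C
Step 2: C = 3, D = 7, total pairs = 10.
Step 3: tau = (C - D)/(n(n-1)/2) = (3 - 7)/10 = -0.400000.
Step 4: Exact two-sided p-value (enumerate n! = 120 permutations of y under H0): p = 0.483333.
Step 5: alpha = 0.1. fail to reject H0.

tau_b = -0.4000 (C=3, D=7), p = 0.483333, fail to reject H0.
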